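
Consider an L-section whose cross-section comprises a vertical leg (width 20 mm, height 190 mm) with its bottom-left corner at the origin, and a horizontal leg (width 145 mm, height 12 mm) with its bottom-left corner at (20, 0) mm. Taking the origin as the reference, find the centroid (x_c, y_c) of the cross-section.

Part | A | x̄ᵢ | ȳᵢ | A·x̄ᵢ | A·ȳᵢ
vertical leg | 3800.00 | 10.00 | 95.00 | 38000.00 | 361000.00
horizontal leg | 1740.00 | 92.50 | 6.00 | 160950.00 | 10440.00
Σ | 5540.00 |  |  | 198950.00 | 371440.00
x_c = 198950.00 / 5540.00 = 35.91 mm
y_c = 371440.00 / 5540.00 = 67.05 mm

x_c = 35.91 mm, y_c = 67.05 mm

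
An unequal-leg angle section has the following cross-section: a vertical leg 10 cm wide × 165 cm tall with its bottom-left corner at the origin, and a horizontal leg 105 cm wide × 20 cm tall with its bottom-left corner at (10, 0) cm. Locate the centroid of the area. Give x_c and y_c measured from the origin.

x_c = 37.20 cm, y_c = 41.90 cm

vertical leg: A = 10 × 165 = 1650.00, centroid at (5.00, 82.50).
horizontal leg: A = 105 × 20 = 2100.00, centroid at (62.50, 10.00).
ΣA = 3750.00 cm²
ΣAx_c = (1650.00)(5.00) + (2100.00)(62.50) = 139500.00 cm³
ΣAy_c = (1650.00)(82.50) + (2100.00)(10.00) = 157125.00 cm³
x_c = 139500.00 / 3750.00 = 37.20 cm
y_c = 157125.00 / 3750.00 = 41.90 cm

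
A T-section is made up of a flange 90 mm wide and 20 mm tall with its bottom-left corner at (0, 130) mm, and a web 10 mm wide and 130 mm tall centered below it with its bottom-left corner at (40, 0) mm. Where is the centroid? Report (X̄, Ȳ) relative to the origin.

web: A = 10 × 130 = 1300.00, centroid at (45.00, 65.00).
flange: A = 90 × 20 = 1800.00, centroid at (45.00, 140.00).
ΣA = 3100.00 mm²
ΣAX̄ = (1300.00)(45.00) + (1800.00)(45.00) = 139500.00 mm³
ΣAȲ = (1300.00)(65.00) + (1800.00)(140.00) = 336500.00 mm³
X̄ = 139500.00 / 3100.00 = 45.00 mm
Ȳ = 336500.00 / 3100.00 = 108.55 mm

X̄ = 45.00 mm, Ȳ = 108.55 mm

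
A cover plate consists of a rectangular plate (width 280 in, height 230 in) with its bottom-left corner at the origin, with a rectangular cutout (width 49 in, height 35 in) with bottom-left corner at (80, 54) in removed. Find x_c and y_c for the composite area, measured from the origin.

plate: A = 280 × 230 = 64400.00, centroid at (140.00, 115.00).
hole: A = −(49 × 35) = -1715.00, centroid at (104.50, 71.50).
ΣA = 62685.00 in², ΣAx_c = 8836782.50 in³, ΣAy_c = 7283377.50 in³.
x_c = 8836782.50/62685.00 = 140.97 in; y_c = 7283377.50/62685.00 = 116.19 in.

x_c = 140.97 in, y_c = 116.19 in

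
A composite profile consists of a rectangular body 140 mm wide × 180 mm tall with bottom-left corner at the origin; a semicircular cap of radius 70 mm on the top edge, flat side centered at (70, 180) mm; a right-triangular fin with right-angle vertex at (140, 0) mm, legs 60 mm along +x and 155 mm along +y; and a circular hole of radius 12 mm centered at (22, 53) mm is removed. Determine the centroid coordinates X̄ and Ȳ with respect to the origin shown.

X̄ = 81.87 mm, Ȳ = 110.48 mm

Part | A | x̄ᵢ | ȳᵢ | A·x̄ᵢ | A·ȳᵢ
rectangular body | 25200.00 | 70.00 | 90.00 | 1764000.00 | 2268000.00
semicircular top | 7696.90 | 70.00 | 209.71 | 538783.14 | 1614109.03
triangular fin | 4650.00 | 160.00 | 51.67 | 744000.00 | 240250.00
hole | -452.39 | 22.00 | 53.00 | -9952.57 | -23976.64
Σ | 37094.51 |  |  | 3036830.57 | 4098382.39
X̄ = 3036830.57 / 37094.51 = 81.87 mm
Ȳ = 4098382.39 / 37094.51 = 110.48 mm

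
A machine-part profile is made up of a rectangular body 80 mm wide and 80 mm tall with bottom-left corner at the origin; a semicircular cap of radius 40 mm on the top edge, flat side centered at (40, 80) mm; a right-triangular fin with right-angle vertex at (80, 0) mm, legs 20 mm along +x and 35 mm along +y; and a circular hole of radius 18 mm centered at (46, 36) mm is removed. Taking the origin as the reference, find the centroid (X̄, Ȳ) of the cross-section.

rectangular body: A = 80 × 80 = 6400.00, centroid at (40.00, 40.00).
semicircular top: A = ½π·40² = 2513.27, centroid at (40.00, 96.98).
triangular fin: A = ½·20·35 = 350.00, centroid at (86.67, 11.67).
hole: A = −π·18² = -1017.88, centroid at (46.00, 36.00).
ΣA = 8245.40 mm²
ΣAX̄ = (6400.00)(40.00) + (2513.27)(40.00) + (350.00)(86.67) + (-1017.88)(46.00) = 340042.00 mm³
ΣAȲ = (6400.00)(40.00) + (2513.27)(96.98) + (350.00)(11.67) + (-1017.88)(36.00) = 467168.39 mm³
X̄ = 340042.00 / 8245.40 = 41.24 mm
Ȳ = 467168.39 / 8245.40 = 56.66 mm

X̄ = 41.24 mm, Ȳ = 56.66 mm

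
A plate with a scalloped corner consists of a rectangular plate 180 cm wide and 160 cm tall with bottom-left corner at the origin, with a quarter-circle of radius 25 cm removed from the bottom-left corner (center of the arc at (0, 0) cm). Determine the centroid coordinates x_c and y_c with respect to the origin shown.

Part | A | x̄ᵢ | ȳᵢ | A·x̄ᵢ | A·ȳᵢ
plate | 28800.00 | 90.00 | 80.00 | 2592000.00 | 2304000.00
removed quarter-circle | -490.87 | 10.61 | 10.61 | -5208.33 | -5208.33
Σ | 28309.13 |  |  | 2586791.67 | 2298791.67
x_c = 2586791.67 / 28309.13 = 91.38 cm
y_c = 2298791.67 / 28309.13 = 81.20 cm

x_c = 91.38 cm, y_c = 81.20 cm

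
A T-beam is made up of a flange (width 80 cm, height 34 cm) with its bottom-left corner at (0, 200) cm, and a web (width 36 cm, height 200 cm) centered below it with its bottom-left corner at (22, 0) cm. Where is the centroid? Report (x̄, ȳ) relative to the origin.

web: A = 36 × 200 = 7200.00, centroid at (40.00, 100.00).
flange: A = 80 × 34 = 2720.00, centroid at (40.00, 217.00).
ΣA = 9920.00 cm², ΣAx̄ = 396800.00 cm³, ΣAȳ = 1310240.00 cm³.
x̄ = 396800.00/9920.00 = 40.00 cm; ȳ = 1310240.00/9920.00 = 132.08 cm.

x̄ = 40.00 cm, ȳ = 132.08 cm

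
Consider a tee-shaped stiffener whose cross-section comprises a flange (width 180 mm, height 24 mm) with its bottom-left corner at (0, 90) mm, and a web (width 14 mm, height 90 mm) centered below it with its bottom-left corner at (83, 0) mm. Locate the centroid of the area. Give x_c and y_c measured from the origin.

web: A = 14 × 90 = 1260.00, centroid at (90.00, 45.00).
flange: A = 180 × 24 = 4320.00, centroid at (90.00, 102.00).
ΣA = 5580.00 mm²
ΣAx_c = (1260.00)(90.00) + (4320.00)(90.00) = 502200.00 mm³
ΣAy_c = (1260.00)(45.00) + (4320.00)(102.00) = 497340.00 mm³
x_c = 502200.00 / 5580.00 = 90.00 mm
y_c = 497340.00 / 5580.00 = 89.13 mm

x_c = 90.00 mm, y_c = 89.13 mm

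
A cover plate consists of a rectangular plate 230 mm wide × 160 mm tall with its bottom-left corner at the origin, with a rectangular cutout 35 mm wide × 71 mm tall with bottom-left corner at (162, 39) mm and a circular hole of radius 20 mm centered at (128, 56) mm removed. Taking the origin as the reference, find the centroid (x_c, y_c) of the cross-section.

plate: A = 230 × 160 = 36800.00, centroid at (115.00, 80.00).
hole 1: A = −(35 × 71) = -2485.00, centroid at (179.50, 74.50).
hole 2: A = −π·20² = -1256.64, centroid at (128.00, 56.00).
ΣA = 33058.36 mm², ΣAx_c = 3625092.96 mm³, ΣAy_c = 2688495.82 mm³.
x_c = 3625092.96/33058.36 = 109.66 mm; y_c = 2688495.82/33058.36 = 81.33 mm.

x_c = 109.66 mm, y_c = 81.33 mm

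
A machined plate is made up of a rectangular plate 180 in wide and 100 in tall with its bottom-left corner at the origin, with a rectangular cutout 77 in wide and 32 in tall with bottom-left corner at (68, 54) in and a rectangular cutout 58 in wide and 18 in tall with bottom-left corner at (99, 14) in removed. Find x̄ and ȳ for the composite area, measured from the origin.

x̄ = 84.46 in, ȳ = 48.54 in

plate: A = 180 × 100 = 18000.00, centroid at (90.00, 50.00).
hole 1: A = −(77 × 32) = -2464.00, centroid at (106.50, 70.00).
hole 2: A = −(58 × 18) = -1044.00, centroid at (128.00, 23.00).
ΣA = 14492.00 in², ΣAx̄ = 1223952.00 in³, ΣAȳ = 703508.00 in³.
x̄ = 1223952.00/14492.00 = 84.46 in; ȳ = 703508.00/14492.00 = 48.54 in.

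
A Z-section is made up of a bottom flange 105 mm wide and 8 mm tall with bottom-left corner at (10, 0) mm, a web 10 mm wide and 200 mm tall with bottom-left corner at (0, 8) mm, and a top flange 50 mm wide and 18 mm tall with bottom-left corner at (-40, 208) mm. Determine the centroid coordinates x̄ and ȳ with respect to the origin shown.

x̄ = 13.10 mm, ȳ = 110.87 mm

bottom flange: A = 105 × 8 = 840.00, centroid at (62.50, 4.00).
web: A = 10 × 200 = 2000.00, centroid at (5.00, 108.00).
top flange: A = 50 × 18 = 900.00, centroid at (-15.00, 217.00).
ΣA = 3740.00 mm², ΣAx̄ = 49000.00 mm³, ΣAȳ = 414660.00 mm³.
x̄ = 49000.00/3740.00 = 13.10 mm; ȳ = 414660.00/3740.00 = 110.87 mm.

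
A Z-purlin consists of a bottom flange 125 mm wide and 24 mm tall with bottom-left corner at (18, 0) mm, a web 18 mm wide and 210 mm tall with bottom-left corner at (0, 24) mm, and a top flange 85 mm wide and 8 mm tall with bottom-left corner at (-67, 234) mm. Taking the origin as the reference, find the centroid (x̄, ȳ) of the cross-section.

x̄ = 34.70 mm, ȳ = 91.88 mm

Part | A | x̄ᵢ | ȳᵢ | A·x̄ᵢ | A·ȳᵢ
bottom flange | 3000.00 | 80.50 | 12.00 | 241500.00 | 36000.00
web | 3780.00 | 9.00 | 129.00 | 34020.00 | 487620.00
top flange | 680.00 | -24.50 | 238.00 | -16660.00 | 161840.00
Σ | 7460.00 |  |  | 258860.00 | 685460.00
x̄ = 258860.00 / 7460.00 = 34.70 mm
ȳ = 685460.00 / 7460.00 = 91.88 mm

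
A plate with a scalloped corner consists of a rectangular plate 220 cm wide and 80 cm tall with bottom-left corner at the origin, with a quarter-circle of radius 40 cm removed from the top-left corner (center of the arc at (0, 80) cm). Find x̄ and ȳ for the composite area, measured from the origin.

x̄ = 117.15 cm, ȳ = 38.23 cm

Part | A | x̄ᵢ | ȳᵢ | A·x̄ᵢ | A·ȳᵢ
plate | 17600.00 | 110.00 | 40.00 | 1936000.00 | 704000.00
removed quarter-circle | -1256.64 | 16.98 | 63.02 | -21333.33 | -79197.63
Σ | 16343.36 |  |  | 1914666.67 | 624802.37
x̄ = 1914666.67 / 16343.36 = 117.15 cm
ȳ = 624802.37 / 16343.36 = 38.23 cm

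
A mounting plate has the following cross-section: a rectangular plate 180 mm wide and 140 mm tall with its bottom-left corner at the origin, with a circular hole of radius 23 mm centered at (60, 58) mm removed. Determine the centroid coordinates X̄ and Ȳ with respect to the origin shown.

X̄ = 92.12 mm, Ȳ = 70.85 mm

plate: A = 180 × 140 = 25200.00, centroid at (90.00, 70.00).
hole: A = −π·23² = -1661.90, centroid at (60.00, 58.00).
ΣA = 23538.10 mm²
ΣAX̄ = (25200.00)(90.00) + (-1661.90)(60.00) = 2168285.85 mm³
ΣAȲ = (25200.00)(70.00) + (-1661.90)(58.00) = 1667609.65 mm³
X̄ = 2168285.85 / 23538.10 = 92.12 mm
Ȳ = 1667609.65 / 23538.10 = 70.85 mm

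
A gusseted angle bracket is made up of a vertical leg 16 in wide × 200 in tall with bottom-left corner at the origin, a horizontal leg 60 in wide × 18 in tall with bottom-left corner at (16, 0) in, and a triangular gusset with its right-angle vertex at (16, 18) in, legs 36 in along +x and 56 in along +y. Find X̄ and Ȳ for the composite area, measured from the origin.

X̄ = 19.57 in, Ȳ = 69.34 in

Part | A | x̄ᵢ | ȳᵢ | A·x̄ᵢ | A·ȳᵢ
vertical leg | 3200.00 | 8.00 | 100.00 | 25600.00 | 320000.00
horizontal leg | 1080.00 | 46.00 | 9.00 | 49680.00 | 9720.00
gusset | 1008.00 | 28.00 | 36.67 | 28224.00 | 36960.00
Σ | 5288.00 |  |  | 103504.00 | 366680.00
X̄ = 103504.00 / 5288.00 = 19.57 in
Ȳ = 366680.00 / 5288.00 = 69.34 in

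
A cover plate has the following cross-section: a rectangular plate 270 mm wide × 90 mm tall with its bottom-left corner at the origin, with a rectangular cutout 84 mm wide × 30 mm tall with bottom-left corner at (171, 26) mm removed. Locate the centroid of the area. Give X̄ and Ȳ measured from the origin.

X̄ = 125.98 mm, Ȳ = 45.46 mm

plate: A = 270 × 90 = 24300.00, centroid at (135.00, 45.00).
hole: A = −(84 × 30) = -2520.00, centroid at (213.00, 41.00).
ΣA = 21780.00 mm²
ΣAX̄ = (24300.00)(135.00) + (-2520.00)(213.00) = 2743740.00 mm³
ΣAȲ = (24300.00)(45.00) + (-2520.00)(41.00) = 990180.00 mm³
X̄ = 2743740.00 / 21780.00 = 125.98 mm
Ȳ = 990180.00 / 21780.00 = 45.46 mm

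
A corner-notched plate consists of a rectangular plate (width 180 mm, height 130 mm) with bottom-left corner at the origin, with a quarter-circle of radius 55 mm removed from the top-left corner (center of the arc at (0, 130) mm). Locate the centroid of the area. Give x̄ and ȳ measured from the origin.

plate: A = 180 × 130 = 23400.00, centroid at (90.00, 65.00).
removed quarter-circle: A = −¼π·55² = -2375.83, centroid at (23.34, 106.66).
ΣA = 21024.17 mm²
ΣAx̄ = (23400.00)(90.00) + (-2375.83)(23.34) = 2050541.67 mm³
ΣAȳ = (23400.00)(65.00) + (-2375.83)(106.66) = 1267600.51 mm³
x̄ = 2050541.67 / 21024.17 = 97.53 mm
ȳ = 1267600.51 / 21024.17 = 60.29 mm

x̄ = 97.53 mm, ȳ = 60.29 mm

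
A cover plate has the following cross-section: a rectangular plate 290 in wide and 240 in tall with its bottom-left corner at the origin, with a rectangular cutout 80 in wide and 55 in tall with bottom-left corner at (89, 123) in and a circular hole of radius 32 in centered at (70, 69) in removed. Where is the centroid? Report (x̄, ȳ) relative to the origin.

x̄ = 150.03 in, ȳ = 120.48 in

plate: A = 290 × 240 = 69600.00, centroid at (145.00, 120.00).
hole 1: A = −(80 × 55) = -4400.00, centroid at (129.00, 150.50).
hole 2: A = −π·32² = -3216.99, centroid at (70.00, 69.00).
ΣA = 61983.01 in²
ΣAx̄ = (69600.00)(145.00) + (-4400.00)(129.00) + (-3216.99)(70.00) = 9299210.64 in³
ΣAȳ = (69600.00)(120.00) + (-4400.00)(150.50) + (-3216.99)(69.00) = 7467827.63 in³
x̄ = 9299210.64 / 61983.01 = 150.03 in
ȳ = 7467827.63 / 61983.01 = 120.48 in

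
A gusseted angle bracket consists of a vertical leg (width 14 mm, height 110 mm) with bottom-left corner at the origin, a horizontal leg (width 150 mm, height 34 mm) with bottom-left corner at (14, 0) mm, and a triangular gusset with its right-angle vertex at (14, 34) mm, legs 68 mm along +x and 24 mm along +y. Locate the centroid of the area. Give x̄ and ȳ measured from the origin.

Part | A | x̄ᵢ | ȳᵢ | A·x̄ᵢ | A·ȳᵢ
vertical leg | 1540.00 | 7.00 | 55.00 | 10780.00 | 84700.00
horizontal leg | 5100.00 | 89.00 | 17.00 | 453900.00 | 86700.00
gusset | 816.00 | 36.67 | 42.00 | 29920.00 | 34272.00
Σ | 7456.00 |  |  | 494600.00 | 205672.00
x̄ = 494600.00 / 7456.00 = 66.34 mm
ȳ = 205672.00 / 7456.00 = 27.58 mm

x̄ = 66.34 mm, ȳ = 27.58 mm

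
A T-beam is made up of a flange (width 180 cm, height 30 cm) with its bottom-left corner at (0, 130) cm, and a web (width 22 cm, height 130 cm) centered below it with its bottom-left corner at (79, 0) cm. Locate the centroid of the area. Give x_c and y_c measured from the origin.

web: A = 22 × 130 = 2860.00, centroid at (90.00, 65.00).
flange: A = 180 × 30 = 5400.00, centroid at (90.00, 145.00).
ΣA = 8260.00 cm²
ΣAx_c = (2860.00)(90.00) + (5400.00)(90.00) = 743400.00 cm³
ΣAy_c = (2860.00)(65.00) + (5400.00)(145.00) = 968900.00 cm³
x_c = 743400.00 / 8260.00 = 90.00 cm
y_c = 968900.00 / 8260.00 = 117.30 cm

x_c = 90.00 cm, y_c = 117.30 cm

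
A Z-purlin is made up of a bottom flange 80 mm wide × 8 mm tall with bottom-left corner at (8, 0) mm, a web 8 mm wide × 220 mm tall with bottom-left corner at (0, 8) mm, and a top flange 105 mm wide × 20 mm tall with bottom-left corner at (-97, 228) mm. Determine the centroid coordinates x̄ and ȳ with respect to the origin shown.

Part | A | x̄ᵢ | ȳᵢ | A·x̄ᵢ | A·ȳᵢ
bottom flange | 640.00 | 48.00 | 4.00 | 30720.00 | 2560.00
web | 1760.00 | 4.00 | 118.00 | 7040.00 | 207680.00
top flange | 2100.00 | -44.50 | 238.00 | -93450.00 | 499800.00
Σ | 4500.00 |  |  | -55690.00 | 710040.00
x̄ = -55690.00 / 4500.00 = -12.38 mm
ȳ = 710040.00 / 4500.00 = 157.79 mm

x̄ = -12.38 mm, ȳ = 157.79 mm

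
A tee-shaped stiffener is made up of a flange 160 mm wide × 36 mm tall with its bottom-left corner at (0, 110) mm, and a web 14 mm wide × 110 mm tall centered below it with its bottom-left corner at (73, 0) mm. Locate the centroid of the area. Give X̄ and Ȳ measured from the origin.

X̄ = 80.00 mm, Ȳ = 112.60 mm

web: A = 14 × 110 = 1540.00, centroid at (80.00, 55.00).
flange: A = 160 × 36 = 5760.00, centroid at (80.00, 128.00).
ΣA = 7300.00 mm², ΣAX̄ = 584000.00 mm³, ΣAȲ = 821980.00 mm³.
X̄ = 584000.00/7300.00 = 80.00 mm; Ȳ = 821980.00/7300.00 = 112.60 mm.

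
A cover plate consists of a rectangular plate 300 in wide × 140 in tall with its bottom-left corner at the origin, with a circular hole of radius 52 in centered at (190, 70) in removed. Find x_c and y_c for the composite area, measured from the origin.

plate: A = 300 × 140 = 42000.00, centroid at (150.00, 70.00).
hole: A = −π·52² = -8494.87, centroid at (190.00, 70.00).
ΣA = 33505.13 in², ΣAx_c = 4685975.36 in³, ΣAy_c = 2345359.34 in³.
x_c = 4685975.36/33505.13 = 139.86 in; y_c = 2345359.34/33505.13 = 70.00 in.

x_c = 139.86 in, y_c = 70.00 in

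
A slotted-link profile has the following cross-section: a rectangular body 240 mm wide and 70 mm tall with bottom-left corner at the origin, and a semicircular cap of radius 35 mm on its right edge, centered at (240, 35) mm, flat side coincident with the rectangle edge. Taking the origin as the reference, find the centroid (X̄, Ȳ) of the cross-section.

rectangular body: A = 240 × 70 = 16800.00, centroid at (120.00, 35.00).
semicircular end: A = ½π·35² = 1924.23, centroid at (254.85, 35.00).
ΣA = 18724.23 mm²
ΣAX̄ = (16800.00)(120.00) + (1924.23)(254.85) = 2506397.45 mm³
ΣAȲ = (16800.00)(35.00) + (1924.23)(35.00) = 655347.89 mm³
X̄ = 2506397.45 / 18724.23 = 133.86 mm
Ȳ = 655347.89 / 18724.23 = 35.00 mm

X̄ = 133.86 mm, Ȳ = 35.00 mm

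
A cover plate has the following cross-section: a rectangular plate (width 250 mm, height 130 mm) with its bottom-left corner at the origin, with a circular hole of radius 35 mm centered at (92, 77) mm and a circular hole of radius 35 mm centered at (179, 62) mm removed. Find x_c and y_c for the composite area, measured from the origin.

plate: A = 250 × 130 = 32500.00, centroid at (125.00, 65.00).
hole 1: A = −π·35² = -3848.45, centroid at (92.00, 77.00).
hole 2: A = −π·35² = -3848.45, centroid at (179.00, 62.00).
ΣA = 24803.10 mm², ΣAx_c = 3019569.78 mm³, ΣAy_c = 1577565.31 mm³.
x_c = 3019569.78/24803.10 = 121.74 mm; y_c = 1577565.31/24803.10 = 63.60 mm.

x_c = 121.74 mm, y_c = 63.60 mm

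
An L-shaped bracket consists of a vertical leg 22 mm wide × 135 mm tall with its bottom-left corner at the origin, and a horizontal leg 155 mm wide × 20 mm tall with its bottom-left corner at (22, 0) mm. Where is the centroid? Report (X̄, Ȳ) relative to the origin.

Part | A | x̄ᵢ | ȳᵢ | A·x̄ᵢ | A·ȳᵢ
vertical leg | 2970.00 | 11.00 | 67.50 | 32670.00 | 200475.00
horizontal leg | 3100.00 | 99.50 | 10.00 | 308450.00 | 31000.00
Σ | 6070.00 |  |  | 341120.00 | 231475.00
X̄ = 341120.00 / 6070.00 = 56.20 mm
Ȳ = 231475.00 / 6070.00 = 38.13 mm

X̄ = 56.20 mm, Ȳ = 38.13 mm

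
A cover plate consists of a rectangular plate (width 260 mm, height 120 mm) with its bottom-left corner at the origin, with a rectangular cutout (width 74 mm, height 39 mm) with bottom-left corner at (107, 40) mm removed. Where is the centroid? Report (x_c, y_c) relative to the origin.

x_c = 128.57 mm, y_c = 60.05 mm

plate: A = 260 × 120 = 31200.00, centroid at (130.00, 60.00).
hole: A = −(74 × 39) = -2886.00, centroid at (144.00, 59.50).
ΣA = 28314.00 mm², ΣAx_c = 3640416.00 mm³, ΣAy_c = 1700283.00 mm³.
x_c = 3640416.00/28314.00 = 128.57 mm; y_c = 1700283.00/28314.00 = 60.05 mm.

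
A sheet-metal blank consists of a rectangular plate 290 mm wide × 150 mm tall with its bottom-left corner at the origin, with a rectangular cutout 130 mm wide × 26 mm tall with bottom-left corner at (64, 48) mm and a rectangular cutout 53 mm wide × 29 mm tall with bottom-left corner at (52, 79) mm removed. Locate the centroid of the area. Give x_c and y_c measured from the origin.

Part | A | x̄ᵢ | ȳᵢ | A·x̄ᵢ | A·ȳᵢ
plate | 43500.00 | 145.00 | 75.00 | 6307500.00 | 3262500.00
hole 1 | -3380.00 | 129.00 | 61.00 | -436020.00 | -206180.00
hole 2 | -1537.00 | 78.50 | 93.50 | -120654.50 | -143709.50
Σ | 38583.00 |  |  | 5750825.50 | 2912610.50
x_c = 5750825.50 / 38583.00 = 149.05 mm
y_c = 2912610.50 / 38583.00 = 75.49 mm

x_c = 149.05 mm, y_c = 75.49 mm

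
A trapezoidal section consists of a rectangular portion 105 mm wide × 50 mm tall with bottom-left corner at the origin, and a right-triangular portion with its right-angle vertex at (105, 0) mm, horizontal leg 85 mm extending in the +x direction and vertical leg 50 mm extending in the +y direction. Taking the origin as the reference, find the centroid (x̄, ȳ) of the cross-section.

x̄ = 75.79 mm, ȳ = 22.60 mm

rectangular portion: A = 105 × 50 = 5250.00, centroid at (52.50, 25.00).
triangular portion: A = ½·85·50 = 2125.00, centroid at (133.33, 16.67).
ΣA = 7375.00 mm²
ΣAx̄ = (5250.00)(52.50) + (2125.00)(133.33) = 558958.33 mm³
ΣAȳ = (5250.00)(25.00) + (2125.00)(16.67) = 166666.67 mm³
x̄ = 558958.33 / 7375.00 = 75.79 mm
ȳ = 166666.67 / 7375.00 = 22.60 mm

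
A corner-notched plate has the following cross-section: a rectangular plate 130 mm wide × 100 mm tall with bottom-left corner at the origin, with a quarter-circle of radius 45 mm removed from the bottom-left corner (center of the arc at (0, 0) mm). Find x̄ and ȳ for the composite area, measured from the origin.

x̄ = 71.40 mm, ȳ = 54.31 mm

plate: A = 130 × 100 = 13000.00, centroid at (65.00, 50.00).
removed quarter-circle: A = −¼π·45² = -1590.43, centroid at (19.10, 19.10).
ΣA = 11409.57 mm², ΣAx̄ = 814625.00 mm³, ΣAȳ = 619625.00 mm³.
x̄ = 814625.00/11409.57 = 71.40 mm; ȳ = 619625.00/11409.57 = 54.31 mm.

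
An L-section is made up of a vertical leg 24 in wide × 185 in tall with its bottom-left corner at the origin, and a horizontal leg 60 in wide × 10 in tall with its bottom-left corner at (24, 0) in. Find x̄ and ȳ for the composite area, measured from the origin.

vertical leg: A = 24 × 185 = 4440.00, centroid at (12.00, 92.50).
horizontal leg: A = 60 × 10 = 600.00, centroid at (54.00, 5.00).
ΣA = 5040.00 in²
ΣAx̄ = (4440.00)(12.00) + (600.00)(54.00) = 85680.00 in³
ΣAȳ = (4440.00)(92.50) + (600.00)(5.00) = 413700.00 in³
x̄ = 85680.00 / 5040.00 = 17.00 in
ȳ = 413700.00 / 5040.00 = 82.08 in

x̄ = 17.00 in, ȳ = 82.08 in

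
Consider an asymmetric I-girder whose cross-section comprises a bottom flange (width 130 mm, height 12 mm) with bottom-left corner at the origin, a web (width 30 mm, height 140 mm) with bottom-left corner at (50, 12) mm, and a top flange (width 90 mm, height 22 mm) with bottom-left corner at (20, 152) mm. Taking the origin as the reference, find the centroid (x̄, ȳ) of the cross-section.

bottom flange: A = 130 × 12 = 1560.00, centroid at (65.00, 6.00).
web: A = 30 × 140 = 4200.00, centroid at (65.00, 82.00).
top flange: A = 90 × 22 = 1980.00, centroid at (65.00, 163.00).
ΣA = 7740.00 mm²
ΣAx̄ = (1560.00)(65.00) + (4200.00)(65.00) + (1980.00)(65.00) = 503100.00 mm³
ΣAȳ = (1560.00)(6.00) + (4200.00)(82.00) + (1980.00)(163.00) = 676500.00 mm³
x̄ = 503100.00 / 7740.00 = 65.00 mm
ȳ = 676500.00 / 7740.00 = 87.40 mm

x̄ = 65.00 mm, ȳ = 87.40 mm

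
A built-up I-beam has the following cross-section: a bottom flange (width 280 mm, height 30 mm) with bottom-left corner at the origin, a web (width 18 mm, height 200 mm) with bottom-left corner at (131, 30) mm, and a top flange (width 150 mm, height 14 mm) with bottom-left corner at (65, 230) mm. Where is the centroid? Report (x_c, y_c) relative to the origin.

x_c = 140.00 mm, y_c = 77.43 mm

Part | A | x̄ᵢ | ȳᵢ | A·x̄ᵢ | A·ȳᵢ
bottom flange | 8400.00 | 140.00 | 15.00 | 1176000.00 | 126000.00
web | 3600.00 | 140.00 | 130.00 | 504000.00 | 468000.00
top flange | 2100.00 | 140.00 | 237.00 | 294000.00 | 497700.00
Σ | 14100.00 |  |  | 1974000.00 | 1091700.00
x_c = 1974000.00 / 14100.00 = 140.00 mm
y_c = 1091700.00 / 14100.00 = 77.43 mm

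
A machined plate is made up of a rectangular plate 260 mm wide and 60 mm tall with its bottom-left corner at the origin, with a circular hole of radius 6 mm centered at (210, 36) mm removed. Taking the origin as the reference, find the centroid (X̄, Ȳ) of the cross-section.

X̄ = 129.42 mm, Ȳ = 29.96 mm

plate: A = 260 × 60 = 15600.00, centroid at (130.00, 30.00).
hole: A = −π·6² = -113.10, centroid at (210.00, 36.00).
ΣA = 15486.90 mm²
ΣAX̄ = (15600.00)(130.00) + (-113.10)(210.00) = 2004249.56 mm³
ΣAȲ = (15600.00)(30.00) + (-113.10)(36.00) = 463928.50 mm³
X̄ = 2004249.56 / 15486.90 = 129.42 mm
Ȳ = 463928.50 / 15486.90 = 29.96 mm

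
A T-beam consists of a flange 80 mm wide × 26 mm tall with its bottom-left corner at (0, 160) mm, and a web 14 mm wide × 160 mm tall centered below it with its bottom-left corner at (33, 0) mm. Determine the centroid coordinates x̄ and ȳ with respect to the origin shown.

web: A = 14 × 160 = 2240.00, centroid at (40.00, 80.00).
flange: A = 80 × 26 = 2080.00, centroid at (40.00, 173.00).
ΣA = 4320.00 mm²
ΣAx̄ = (2240.00)(40.00) + (2080.00)(40.00) = 172800.00 mm³
ΣAȳ = (2240.00)(80.00) + (2080.00)(173.00) = 539040.00 mm³
x̄ = 172800.00 / 4320.00 = 40.00 mm
ȳ = 539040.00 / 4320.00 = 124.78 mm

x̄ = 40.00 mm, ȳ = 124.78 mm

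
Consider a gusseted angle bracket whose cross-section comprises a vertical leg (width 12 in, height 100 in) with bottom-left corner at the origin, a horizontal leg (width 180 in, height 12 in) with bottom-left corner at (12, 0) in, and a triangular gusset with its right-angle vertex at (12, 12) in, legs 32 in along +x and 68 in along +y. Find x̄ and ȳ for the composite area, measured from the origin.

x̄ = 56.70 in, ȳ = 24.88 in

vertical leg: A = 12 × 100 = 1200.00, centroid at (6.00, 50.00).
horizontal leg: A = 180 × 12 = 2160.00, centroid at (102.00, 6.00).
gusset: A = ½·32·68 = 1088.00, centroid at (22.67, 34.67).
ΣA = 4448.00 in², ΣAx̄ = 252181.33 in³, ΣAȳ = 110677.33 in³.
x̄ = 252181.33/4448.00 = 56.70 in; ȳ = 110677.33/4448.00 = 24.88 in.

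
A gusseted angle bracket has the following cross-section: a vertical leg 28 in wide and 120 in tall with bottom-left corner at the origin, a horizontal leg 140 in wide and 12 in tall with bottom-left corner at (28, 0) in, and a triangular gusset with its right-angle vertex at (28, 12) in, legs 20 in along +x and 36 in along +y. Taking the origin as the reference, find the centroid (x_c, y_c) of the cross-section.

x_c = 41.51 in, y_c = 40.80 in

vertical leg: A = 28 × 120 = 3360.00, centroid at (14.00, 60.00).
horizontal leg: A = 140 × 12 = 1680.00, centroid at (98.00, 6.00).
gusset: A = ½·20·36 = 360.00, centroid at (34.67, 24.00).
ΣA = 5400.00 in², ΣAx_c = 224160.00 in³, ΣAy_c = 220320.00 in³.
x_c = 224160.00/5400.00 = 41.51 in; y_c = 220320.00/5400.00 = 40.80 in.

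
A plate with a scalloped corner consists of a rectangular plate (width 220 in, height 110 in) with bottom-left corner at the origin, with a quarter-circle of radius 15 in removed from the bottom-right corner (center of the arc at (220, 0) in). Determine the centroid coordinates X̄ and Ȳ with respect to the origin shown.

Part | A | x̄ᵢ | ȳᵢ | A·x̄ᵢ | A·ȳᵢ
plate | 24200.00 | 110.00 | 55.00 | 2662000.00 | 1331000.00
removed quarter-circle | -176.71 | 213.63 | 6.37 | -37752.21 | -1125.00
Σ | 24023.29 |  |  | 2624247.79 | 1329875.00
X̄ = 2624247.79 / 24023.29 = 109.24 in
Ȳ = 1329875.00 / 24023.29 = 55.36 in

X̄ = 109.24 in, Ȳ = 55.36 in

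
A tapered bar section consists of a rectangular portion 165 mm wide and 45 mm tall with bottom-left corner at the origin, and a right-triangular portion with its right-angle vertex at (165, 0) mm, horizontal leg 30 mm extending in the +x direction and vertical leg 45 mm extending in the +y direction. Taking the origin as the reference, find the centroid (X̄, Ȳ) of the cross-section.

rectangular portion: A = 165 × 45 = 7425.00, centroid at (82.50, 22.50).
triangular portion: A = ½·30·45 = 675.00, centroid at (175.00, 15.00).
ΣA = 8100.00 mm², ΣAX̄ = 730687.50 mm³, ΣAȲ = 177187.50 mm³.
X̄ = 730687.50/8100.00 = 90.21 mm; Ȳ = 177187.50/8100.00 = 21.88 mm.

X̄ = 90.21 mm, Ȳ = 21.88 mm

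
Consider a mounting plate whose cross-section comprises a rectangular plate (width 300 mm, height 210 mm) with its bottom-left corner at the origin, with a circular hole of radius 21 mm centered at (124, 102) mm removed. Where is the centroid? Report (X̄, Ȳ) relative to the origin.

Part | A | x̄ᵢ | ȳᵢ | A·x̄ᵢ | A·ȳᵢ
plate | 63000.00 | 150.00 | 105.00 | 9450000.00 | 6615000.00
hole | -1385.44 | 124.00 | 102.00 | -171794.85 | -141315.12
Σ | 61614.56 |  |  | 9278205.15 | 6473684.88
X̄ = 9278205.15 / 61614.56 = 150.58 mm
Ȳ = 6473684.88 / 61614.56 = 105.07 mm

X̄ = 150.58 mm, Ȳ = 105.07 mm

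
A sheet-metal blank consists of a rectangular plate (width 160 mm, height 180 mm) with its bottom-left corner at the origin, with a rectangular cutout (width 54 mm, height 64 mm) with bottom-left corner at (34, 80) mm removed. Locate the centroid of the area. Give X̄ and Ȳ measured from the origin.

plate: A = 160 × 180 = 28800.00, centroid at (80.00, 90.00).
hole: A = −(54 × 64) = -3456.00, centroid at (61.00, 112.00).
ΣA = 25344.00 mm², ΣAX̄ = 2093184.00 mm³, ΣAȲ = 2204928.00 mm³.
X̄ = 2093184.00/25344.00 = 82.59 mm; Ȳ = 2204928.00/25344.00 = 87.00 mm.

X̄ = 82.59 mm, Ȳ = 87.00 mm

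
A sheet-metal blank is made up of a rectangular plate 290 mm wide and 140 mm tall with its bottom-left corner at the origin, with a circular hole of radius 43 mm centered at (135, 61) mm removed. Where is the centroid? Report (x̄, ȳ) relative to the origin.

Part | A | x̄ᵢ | ȳᵢ | A·x̄ᵢ | A·ȳᵢ
plate | 40600.00 | 145.00 | 70.00 | 5887000.00 | 2842000.00
hole | -5808.80 | 135.00 | 61.00 | -784188.65 | -354337.09
Σ | 34791.20 |  |  | 5102811.35 | 2487662.91
x̄ = 5102811.35 / 34791.20 = 146.67 mm
ȳ = 2487662.91 / 34791.20 = 71.50 mm

x̄ = 146.67 mm, ȳ = 71.50 mm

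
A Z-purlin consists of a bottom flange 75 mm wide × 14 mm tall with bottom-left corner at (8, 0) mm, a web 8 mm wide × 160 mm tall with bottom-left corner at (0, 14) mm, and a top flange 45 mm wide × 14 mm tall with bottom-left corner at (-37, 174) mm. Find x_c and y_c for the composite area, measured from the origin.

x_c = 14.78 mm, y_c = 81.66 mm

bottom flange: A = 75 × 14 = 1050.00, centroid at (45.50, 7.00).
web: A = 8 × 160 = 1280.00, centroid at (4.00, 94.00).
top flange: A = 45 × 14 = 630.00, centroid at (-14.50, 181.00).
ΣA = 2960.00 mm², ΣAx_c = 43760.00 mm³, ΣAy_c = 241700.00 mm³.
x_c = 43760.00/2960.00 = 14.78 mm; y_c = 241700.00/2960.00 = 81.66 mm.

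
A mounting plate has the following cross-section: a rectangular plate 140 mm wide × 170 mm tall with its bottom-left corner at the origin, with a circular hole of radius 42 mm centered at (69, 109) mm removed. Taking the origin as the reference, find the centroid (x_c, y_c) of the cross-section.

x_c = 70.30 mm, y_c = 77.72 mm

plate: A = 140 × 170 = 23800.00, centroid at (70.00, 85.00).
hole: A = −π·42² = -5541.77, centroid at (69.00, 109.00).
ΣA = 18258.23 mm², ΣAx_c = 1283617.91 mm³, ΣAy_c = 1418947.13 mm³.
x_c = 1283617.91/18258.23 = 70.30 mm; y_c = 1418947.13/18258.23 = 77.72 mm.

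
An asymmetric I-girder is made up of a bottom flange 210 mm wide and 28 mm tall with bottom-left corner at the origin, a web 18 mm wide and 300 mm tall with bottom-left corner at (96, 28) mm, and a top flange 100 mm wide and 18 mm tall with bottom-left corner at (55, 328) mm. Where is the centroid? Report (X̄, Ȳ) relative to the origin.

X̄ = 105.00 mm, Ȳ = 126.16 mm

bottom flange: A = 210 × 28 = 5880.00, centroid at (105.00, 14.00).
web: A = 18 × 300 = 5400.00, centroid at (105.00, 178.00).
top flange: A = 100 × 18 = 1800.00, centroid at (105.00, 337.00).
ΣA = 13080.00 mm², ΣAX̄ = 1373400.00 mm³, ΣAȲ = 1650120.00 mm³.
X̄ = 1373400.00/13080.00 = 105.00 mm; Ȳ = 1650120.00/13080.00 = 126.16 mm.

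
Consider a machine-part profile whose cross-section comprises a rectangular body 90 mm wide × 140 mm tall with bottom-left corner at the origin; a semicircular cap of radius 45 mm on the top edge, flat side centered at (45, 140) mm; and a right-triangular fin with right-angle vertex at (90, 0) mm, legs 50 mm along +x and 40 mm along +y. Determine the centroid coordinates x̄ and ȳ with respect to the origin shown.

x̄ = 48.67 mm, ȳ = 83.51 mm

Part | A | x̄ᵢ | ȳᵢ | A·x̄ᵢ | A·ȳᵢ
rectangular body | 12600.00 | 45.00 | 70.00 | 567000.00 | 882000.00
semicircular top | 3180.86 | 45.00 | 159.10 | 143138.82 | 506070.76
triangular fin | 1000.00 | 106.67 | 13.33 | 106666.67 | 13333.33
Σ | 16780.86 |  |  | 816805.48 | 1401404.09
x̄ = 816805.48 / 16780.86 = 48.67 mm
ȳ = 1401404.09 / 16780.86 = 83.51 mm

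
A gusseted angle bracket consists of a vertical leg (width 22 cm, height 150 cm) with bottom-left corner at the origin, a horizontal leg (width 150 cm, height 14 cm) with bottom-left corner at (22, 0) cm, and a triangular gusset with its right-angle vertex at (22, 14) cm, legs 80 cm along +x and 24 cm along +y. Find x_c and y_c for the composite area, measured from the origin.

x_c = 45.08 cm, y_c = 44.55 cm

vertical leg: A = 22 × 150 = 3300.00, centroid at (11.00, 75.00).
horizontal leg: A = 150 × 14 = 2100.00, centroid at (97.00, 7.00).
gusset: A = ½·80·24 = 960.00, centroid at (48.67, 22.00).
ΣA = 6360.00 cm²
ΣAx_c = (3300.00)(11.00) + (2100.00)(97.00) + (960.00)(48.67) = 286720.00 cm³
ΣAy_c = (3300.00)(75.00) + (2100.00)(7.00) + (960.00)(22.00) = 283320.00 cm³
x_c = 286720.00 / 6360.00 = 45.08 cm
y_c = 283320.00 / 6360.00 = 44.55 cm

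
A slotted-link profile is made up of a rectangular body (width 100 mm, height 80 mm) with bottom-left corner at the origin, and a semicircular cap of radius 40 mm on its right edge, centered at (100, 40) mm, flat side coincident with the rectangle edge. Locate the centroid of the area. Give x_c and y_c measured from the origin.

rectangular body: A = 100 × 80 = 8000.00, centroid at (50.00, 40.00).
semicircular end: A = ½π·40² = 2513.27, centroid at (116.98, 40.00).
ΣA = 10513.27 mm², ΣAx_c = 693994.08 mm³, ΣAy_c = 420530.96 mm³.
x_c = 693994.08/10513.27 = 66.01 mm; y_c = 420530.96/10513.27 = 40.00 mm.

x_c = 66.01 mm, y_c = 40.00 mm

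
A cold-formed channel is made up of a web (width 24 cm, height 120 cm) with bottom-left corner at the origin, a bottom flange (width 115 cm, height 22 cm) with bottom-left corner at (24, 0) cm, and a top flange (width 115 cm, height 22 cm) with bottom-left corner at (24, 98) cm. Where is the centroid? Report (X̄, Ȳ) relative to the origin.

X̄ = 56.29 cm, Ȳ = 60.00 cm

Part | A | x̄ᵢ | ȳᵢ | A·x̄ᵢ | A·ȳᵢ
web | 2880.00 | 12.00 | 60.00 | 34560.00 | 172800.00
bottom flange | 2530.00 | 81.50 | 11.00 | 206195.00 | 27830.00
top flange | 2530.00 | 81.50 | 109.00 | 206195.00 | 275770.00
Σ | 7940.00 |  |  | 446950.00 | 476400.00
X̄ = 446950.00 / 7940.00 = 56.29 cm
Ȳ = 476400.00 / 7940.00 = 60.00 cm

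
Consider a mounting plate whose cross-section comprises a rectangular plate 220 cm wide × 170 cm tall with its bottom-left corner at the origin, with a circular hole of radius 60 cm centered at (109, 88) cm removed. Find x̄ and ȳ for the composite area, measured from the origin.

x̄ = 110.43 cm, ȳ = 83.70 cm

Part | A | x̄ᵢ | ȳᵢ | A·x̄ᵢ | A·ȳᵢ
plate | 37400.00 | 110.00 | 85.00 | 4114000.00 | 3179000.00
hole | -11309.73 | 109.00 | 88.00 | -1232760.96 | -995256.55
Σ | 26090.27 |  |  | 2881239.04 | 2183743.45
x̄ = 2881239.04 / 26090.27 = 110.43 cm
ȳ = 2183743.45 / 26090.27 = 83.70 cm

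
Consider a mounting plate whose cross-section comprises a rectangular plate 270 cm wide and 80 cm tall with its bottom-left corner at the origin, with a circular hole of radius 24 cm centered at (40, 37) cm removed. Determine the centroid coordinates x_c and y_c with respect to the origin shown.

x_c = 143.69 cm, y_c = 40.27 cm

plate: A = 270 × 80 = 21600.00, centroid at (135.00, 40.00).
hole: A = −π·24² = -1809.56, centroid at (40.00, 37.00).
ΣA = 19790.44 cm², ΣAx_c = 2843617.71 cm³, ΣAy_c = 797046.38 cm³.
x_c = 2843617.71/19790.44 = 143.69 cm; y_c = 797046.38/19790.44 = 40.27 cm.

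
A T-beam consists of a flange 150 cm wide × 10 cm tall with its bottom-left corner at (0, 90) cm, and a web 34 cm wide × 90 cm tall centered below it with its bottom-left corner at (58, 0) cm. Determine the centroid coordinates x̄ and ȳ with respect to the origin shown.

x̄ = 75.00 cm, ȳ = 61.45 cm

web: A = 34 × 90 = 3060.00, centroid at (75.00, 45.00).
flange: A = 150 × 10 = 1500.00, centroid at (75.00, 95.00).
ΣA = 4560.00 cm²
ΣAx̄ = (3060.00)(75.00) + (1500.00)(75.00) = 342000.00 cm³
ΣAȳ = (3060.00)(45.00) + (1500.00)(95.00) = 280200.00 cm³
x̄ = 342000.00 / 4560.00 = 75.00 cm
ȳ = 280200.00 / 4560.00 = 61.45 cm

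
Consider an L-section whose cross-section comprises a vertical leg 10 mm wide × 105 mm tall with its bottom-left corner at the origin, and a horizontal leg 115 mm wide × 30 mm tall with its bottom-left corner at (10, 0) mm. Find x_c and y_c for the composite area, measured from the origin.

vertical leg: A = 10 × 105 = 1050.00, centroid at (5.00, 52.50).
horizontal leg: A = 115 × 30 = 3450.00, centroid at (67.50, 15.00).
ΣA = 4500.00 mm², ΣAx_c = 238125.00 mm³, ΣAy_c = 106875.00 mm³.
x_c = 238125.00/4500.00 = 52.92 mm; y_c = 106875.00/4500.00 = 23.75 mm.

x_c = 52.92 mm, y_c = 23.75 mm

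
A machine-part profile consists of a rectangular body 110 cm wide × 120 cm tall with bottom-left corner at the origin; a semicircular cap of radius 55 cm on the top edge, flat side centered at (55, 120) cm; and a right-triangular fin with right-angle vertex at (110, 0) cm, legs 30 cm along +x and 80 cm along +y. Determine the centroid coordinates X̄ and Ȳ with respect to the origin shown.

X̄ = 59.07 cm, Ȳ = 78.59 cm

rectangular body: A = 110 × 120 = 13200.00, centroid at (55.00, 60.00).
semicircular top: A = ½π·55² = 4751.66, centroid at (55.00, 143.34).
triangular fin: A = ½·30·80 = 1200.00, centroid at (120.00, 26.67).
ΣA = 19151.66 cm²
ΣAX̄ = (13200.00)(55.00) + (4751.66)(55.00) + (1200.00)(120.00) = 1131341.24 cm³
ΣAȲ = (13200.00)(60.00) + (4751.66)(143.34) + (1200.00)(26.67) = 1505115.73 cm³
X̄ = 1131341.24 / 19151.66 = 59.07 cm
Ȳ = 1505115.73 / 19151.66 = 78.59 cm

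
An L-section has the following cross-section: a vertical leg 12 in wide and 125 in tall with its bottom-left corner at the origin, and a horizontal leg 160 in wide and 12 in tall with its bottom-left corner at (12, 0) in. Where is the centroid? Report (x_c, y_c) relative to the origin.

vertical leg: A = 12 × 125 = 1500.00, centroid at (6.00, 62.50).
horizontal leg: A = 160 × 12 = 1920.00, centroid at (92.00, 6.00).
ΣA = 3420.00 in², ΣAx_c = 185640.00 in³, ΣAy_c = 105270.00 in³.
x_c = 185640.00/3420.00 = 54.28 in; y_c = 105270.00/3420.00 = 30.78 in.

x_c = 54.28 in, y_c = 30.78 in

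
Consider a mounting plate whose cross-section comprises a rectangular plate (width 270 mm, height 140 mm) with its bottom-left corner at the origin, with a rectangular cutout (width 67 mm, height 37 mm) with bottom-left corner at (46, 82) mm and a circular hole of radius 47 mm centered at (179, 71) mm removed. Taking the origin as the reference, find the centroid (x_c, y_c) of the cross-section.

x_c = 129.09 mm, y_c = 67.09 mm

plate: A = 270 × 140 = 37800.00, centroid at (135.00, 70.00).
hole 1: A = −(67 × 37) = -2479.00, centroid at (79.50, 100.50).
hole 2: A = −π·47² = -6939.78, centroid at (179.00, 71.00).
ΣA = 28381.22 mm², ΣAx_c = 3663699.21 mm³, ΣAy_c = 1904136.25 mm³.
x_c = 3663699.21/28381.22 = 129.09 mm; y_c = 1904136.25/28381.22 = 67.09 mm.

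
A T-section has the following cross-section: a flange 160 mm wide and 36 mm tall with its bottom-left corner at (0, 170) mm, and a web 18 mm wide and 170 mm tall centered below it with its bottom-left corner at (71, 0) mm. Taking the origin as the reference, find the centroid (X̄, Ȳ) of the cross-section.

Part | A | x̄ᵢ | ȳᵢ | A·x̄ᵢ | A·ȳᵢ
web | 3060.00 | 80.00 | 85.00 | 244800.00 | 260100.00
flange | 5760.00 | 80.00 | 188.00 | 460800.00 | 1082880.00
Σ | 8820.00 |  |  | 705600.00 | 1342980.00
X̄ = 705600.00 / 8820.00 = 80.00 mm
Ȳ = 1342980.00 / 8820.00 = 152.27 mm

X̄ = 80.00 mm, Ȳ = 152.27 mm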